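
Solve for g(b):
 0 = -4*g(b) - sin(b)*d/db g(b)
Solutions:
 g(b) = C1*(cos(b)^2 + 2*cos(b) + 1)/(cos(b)^2 - 2*cos(b) + 1)


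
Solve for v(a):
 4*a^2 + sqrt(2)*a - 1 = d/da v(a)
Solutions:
 v(a) = C1 + 4*a^3/3 + sqrt(2)*a^2/2 - a


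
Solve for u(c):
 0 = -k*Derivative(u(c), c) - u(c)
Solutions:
 u(c) = C1*exp(-c/k)


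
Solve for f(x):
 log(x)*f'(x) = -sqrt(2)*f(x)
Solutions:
 f(x) = C1*exp(-sqrt(2)*li(x))


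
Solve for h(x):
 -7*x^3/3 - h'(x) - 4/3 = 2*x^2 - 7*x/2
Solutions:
 h(x) = C1 - 7*x^4/12 - 2*x^3/3 + 7*x^2/4 - 4*x/3


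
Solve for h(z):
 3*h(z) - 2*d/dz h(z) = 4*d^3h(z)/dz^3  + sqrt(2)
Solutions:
 h(z) = C1*exp(3^(1/3)*z*(-(27 + sqrt(753))^(1/3) + 2*3^(1/3)/(27 + sqrt(753))^(1/3))/12)*sin(3^(1/6)*z*(6/(27 + sqrt(753))^(1/3) + 3^(2/3)*(27 + sqrt(753))^(1/3))/12) + C2*exp(3^(1/3)*z*(-(27 + sqrt(753))^(1/3) + 2*3^(1/3)/(27 + sqrt(753))^(1/3))/12)*cos(3^(1/6)*z*(6/(27 + sqrt(753))^(1/3) + 3^(2/3)*(27 + sqrt(753))^(1/3))/12) + C3*exp(-3^(1/3)*z*(-(27 + sqrt(753))^(1/3) + 2*3^(1/3)/(27 + sqrt(753))^(1/3))/6) + sqrt(2)/3


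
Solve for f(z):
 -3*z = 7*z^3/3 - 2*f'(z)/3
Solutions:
 f(z) = C1 + 7*z^4/8 + 9*z^2/4


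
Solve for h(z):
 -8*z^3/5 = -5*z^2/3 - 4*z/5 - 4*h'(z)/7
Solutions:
 h(z) = C1 + 7*z^4/10 - 35*z^3/36 - 7*z^2/10


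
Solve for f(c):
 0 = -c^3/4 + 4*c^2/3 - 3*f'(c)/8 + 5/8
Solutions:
 f(c) = C1 - c^4/6 + 32*c^3/27 + 5*c/3


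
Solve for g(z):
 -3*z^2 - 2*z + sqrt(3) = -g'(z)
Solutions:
 g(z) = C1 + z^3 + z^2 - sqrt(3)*z


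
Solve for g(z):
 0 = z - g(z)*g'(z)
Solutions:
 g(z) = -sqrt(C1 + z^2)
 g(z) = sqrt(C1 + z^2)


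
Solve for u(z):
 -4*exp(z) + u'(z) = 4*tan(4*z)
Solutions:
 u(z) = C1 + 4*exp(z) - log(cos(4*z))


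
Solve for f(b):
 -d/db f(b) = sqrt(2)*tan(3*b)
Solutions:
 f(b) = C1 + sqrt(2)*log(cos(3*b))/3


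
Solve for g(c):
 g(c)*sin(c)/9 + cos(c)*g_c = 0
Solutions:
 g(c) = C1*cos(c)^(1/9)


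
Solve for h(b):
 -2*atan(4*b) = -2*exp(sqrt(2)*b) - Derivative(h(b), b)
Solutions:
 h(b) = C1 + 2*b*atan(4*b) - sqrt(2)*exp(sqrt(2)*b) - log(16*b^2 + 1)/4


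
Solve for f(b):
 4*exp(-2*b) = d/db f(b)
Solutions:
 f(b) = C1 - 2*exp(-2*b)


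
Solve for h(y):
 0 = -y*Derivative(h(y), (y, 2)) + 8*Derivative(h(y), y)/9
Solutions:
 h(y) = C1 + C2*y^(17/9)


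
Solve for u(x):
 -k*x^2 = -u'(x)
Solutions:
 u(x) = C1 + k*x^3/3


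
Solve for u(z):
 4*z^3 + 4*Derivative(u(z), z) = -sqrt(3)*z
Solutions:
 u(z) = C1 - z^4/4 - sqrt(3)*z^2/8


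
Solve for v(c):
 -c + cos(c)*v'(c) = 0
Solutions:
 v(c) = C1 + Integral(c/cos(c), c)


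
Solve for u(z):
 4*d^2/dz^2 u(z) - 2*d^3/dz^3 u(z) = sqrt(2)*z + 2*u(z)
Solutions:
 u(z) = C1*exp(z) + C2*exp(z*(1 - sqrt(5))/2) + C3*exp(z*(1 + sqrt(5))/2) - sqrt(2)*z/2


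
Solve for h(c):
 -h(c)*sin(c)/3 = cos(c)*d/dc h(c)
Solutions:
 h(c) = C1*cos(c)^(1/3)


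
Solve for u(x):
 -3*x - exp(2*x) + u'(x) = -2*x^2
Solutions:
 u(x) = C1 - 2*x^3/3 + 3*x^2/2 + exp(2*x)/2


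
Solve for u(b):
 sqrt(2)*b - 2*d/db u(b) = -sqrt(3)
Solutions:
 u(b) = C1 + sqrt(2)*b^2/4 + sqrt(3)*b/2


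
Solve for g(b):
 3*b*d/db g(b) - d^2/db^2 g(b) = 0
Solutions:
 g(b) = C1 + C2*erfi(sqrt(6)*b/2)


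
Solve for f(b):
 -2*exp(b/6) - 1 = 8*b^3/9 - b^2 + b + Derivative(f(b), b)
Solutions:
 f(b) = C1 - 2*b^4/9 + b^3/3 - b^2/2 - b - 12*exp(b/6)


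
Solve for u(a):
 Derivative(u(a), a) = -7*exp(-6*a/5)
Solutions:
 u(a) = C1 + 35*exp(-6*a/5)/6


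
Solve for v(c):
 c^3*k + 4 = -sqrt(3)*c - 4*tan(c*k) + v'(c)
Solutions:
 v(c) = C1 + c^4*k/4 + sqrt(3)*c^2/2 + 4*c + 4*Piecewise((-log(cos(c*k))/k, Ne(k, 0)), (0, True))


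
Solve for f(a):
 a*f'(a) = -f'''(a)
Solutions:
 f(a) = C1 + Integral(C2*airyai(-a) + C3*airybi(-a), a)


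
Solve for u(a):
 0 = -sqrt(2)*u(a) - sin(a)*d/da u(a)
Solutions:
 u(a) = C1*(cos(a) + 1)^(sqrt(2)/2)/(cos(a) - 1)^(sqrt(2)/2)


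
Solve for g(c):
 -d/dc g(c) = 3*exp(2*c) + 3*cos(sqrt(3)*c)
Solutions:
 g(c) = C1 - 3*exp(2*c)/2 - sqrt(3)*sin(sqrt(3)*c)


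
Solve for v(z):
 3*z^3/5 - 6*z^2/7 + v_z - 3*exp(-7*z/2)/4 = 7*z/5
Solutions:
 v(z) = C1 - 3*z^4/20 + 2*z^3/7 + 7*z^2/10 - 3*exp(-7*z/2)/14


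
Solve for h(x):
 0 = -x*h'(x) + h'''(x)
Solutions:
 h(x) = C1 + Integral(C2*airyai(x) + C3*airybi(x), x)


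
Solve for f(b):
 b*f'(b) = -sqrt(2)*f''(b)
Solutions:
 f(b) = C1 + C2*erf(2^(1/4)*b/2)


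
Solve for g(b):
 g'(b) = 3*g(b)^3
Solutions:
 g(b) = -sqrt(2)*sqrt(-1/(C1 + 3*b))/2
 g(b) = sqrt(2)*sqrt(-1/(C1 + 3*b))/2


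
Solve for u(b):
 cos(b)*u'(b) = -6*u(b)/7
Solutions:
 u(b) = C1*(sin(b) - 1)^(3/7)/(sin(b) + 1)^(3/7)


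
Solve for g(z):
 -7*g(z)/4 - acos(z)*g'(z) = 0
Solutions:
 g(z) = C1*exp(-7*Integral(1/acos(z), z)/4)


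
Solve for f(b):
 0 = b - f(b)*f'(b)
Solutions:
 f(b) = -sqrt(C1 + b^2)
 f(b) = sqrt(C1 + b^2)


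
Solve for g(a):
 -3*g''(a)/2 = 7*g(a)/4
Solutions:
 g(a) = C1*sin(sqrt(42)*a/6) + C2*cos(sqrt(42)*a/6)


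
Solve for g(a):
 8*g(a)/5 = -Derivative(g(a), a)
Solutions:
 g(a) = C1*exp(-8*a/5)


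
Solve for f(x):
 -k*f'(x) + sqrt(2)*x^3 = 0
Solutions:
 f(x) = C1 + sqrt(2)*x^4/(4*k)


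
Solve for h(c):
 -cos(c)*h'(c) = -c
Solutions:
 h(c) = C1 + Integral(c/cos(c), c)


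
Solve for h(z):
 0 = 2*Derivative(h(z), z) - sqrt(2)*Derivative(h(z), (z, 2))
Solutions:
 h(z) = C1 + C2*exp(sqrt(2)*z)


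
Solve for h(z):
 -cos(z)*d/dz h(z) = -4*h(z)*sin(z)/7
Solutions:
 h(z) = C1/cos(z)^(4/7)


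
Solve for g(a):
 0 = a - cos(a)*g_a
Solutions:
 g(a) = C1 + Integral(a/cos(a), a)


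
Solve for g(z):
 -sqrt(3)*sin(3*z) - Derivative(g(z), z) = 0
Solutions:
 g(z) = C1 + sqrt(3)*cos(3*z)/3


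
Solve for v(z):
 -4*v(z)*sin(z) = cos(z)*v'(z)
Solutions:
 v(z) = C1*cos(z)^4


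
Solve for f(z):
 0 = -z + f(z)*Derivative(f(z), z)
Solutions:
 f(z) = -sqrt(C1 + z^2)
 f(z) = sqrt(C1 + z^2)


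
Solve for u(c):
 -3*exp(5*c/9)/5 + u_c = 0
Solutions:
 u(c) = C1 + 27*exp(5*c/9)/25


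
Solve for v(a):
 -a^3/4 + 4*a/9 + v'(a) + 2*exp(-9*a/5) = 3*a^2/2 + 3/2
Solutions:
 v(a) = C1 + a^4/16 + a^3/2 - 2*a^2/9 + 3*a/2 + 10*exp(-9*a/5)/9


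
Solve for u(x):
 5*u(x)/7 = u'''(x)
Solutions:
 u(x) = C3*exp(5^(1/3)*7^(2/3)*x/7) + (C1*sin(sqrt(3)*5^(1/3)*7^(2/3)*x/14) + C2*cos(sqrt(3)*5^(1/3)*7^(2/3)*x/14))*exp(-5^(1/3)*7^(2/3)*x/14)


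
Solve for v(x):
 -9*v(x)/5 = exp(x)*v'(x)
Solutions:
 v(x) = C1*exp(9*exp(-x)/5)


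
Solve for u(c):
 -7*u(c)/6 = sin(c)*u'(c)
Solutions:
 u(c) = C1*(cos(c) + 1)^(7/12)/(cos(c) - 1)^(7/12)


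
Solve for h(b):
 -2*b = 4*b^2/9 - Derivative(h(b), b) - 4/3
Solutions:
 h(b) = C1 + 4*b^3/27 + b^2 - 4*b/3


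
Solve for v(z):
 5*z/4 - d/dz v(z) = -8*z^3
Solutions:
 v(z) = C1 + 2*z^4 + 5*z^2/8


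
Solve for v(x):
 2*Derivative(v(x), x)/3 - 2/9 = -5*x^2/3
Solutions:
 v(x) = C1 - 5*x^3/6 + x/3


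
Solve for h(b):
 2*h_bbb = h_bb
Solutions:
 h(b) = C1 + C2*b + C3*exp(b/2)


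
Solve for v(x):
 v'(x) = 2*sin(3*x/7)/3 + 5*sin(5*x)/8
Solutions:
 v(x) = C1 - 14*cos(3*x/7)/9 - cos(5*x)/8


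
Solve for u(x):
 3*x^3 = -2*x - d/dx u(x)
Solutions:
 u(x) = C1 - 3*x^4/4 - x^2


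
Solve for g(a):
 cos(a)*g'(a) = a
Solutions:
 g(a) = C1 + Integral(a/cos(a), a)


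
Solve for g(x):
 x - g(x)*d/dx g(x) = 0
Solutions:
 g(x) = -sqrt(C1 + x^2)
 g(x) = sqrt(C1 + x^2)


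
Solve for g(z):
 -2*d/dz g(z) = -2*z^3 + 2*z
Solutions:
 g(z) = C1 + z^4/4 - z^2/2


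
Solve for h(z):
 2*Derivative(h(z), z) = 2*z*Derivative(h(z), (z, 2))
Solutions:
 h(z) = C1 + C2*z^2


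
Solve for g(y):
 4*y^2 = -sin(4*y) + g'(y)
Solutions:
 g(y) = C1 + 4*y^3/3 - cos(4*y)/4


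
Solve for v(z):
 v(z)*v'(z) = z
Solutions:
 v(z) = -sqrt(C1 + z^2)
 v(z) = sqrt(C1 + z^2)


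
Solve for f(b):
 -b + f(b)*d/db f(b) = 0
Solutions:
 f(b) = -sqrt(C1 + b^2)
 f(b) = sqrt(C1 + b^2)


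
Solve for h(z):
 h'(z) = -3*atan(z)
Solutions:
 h(z) = C1 - 3*z*atan(z) + 3*log(z^2 + 1)/2


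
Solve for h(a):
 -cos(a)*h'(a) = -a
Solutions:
 h(a) = C1 + Integral(a/cos(a), a)


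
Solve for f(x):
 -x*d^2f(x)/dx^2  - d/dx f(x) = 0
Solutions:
 f(x) = C1 + C2*log(x)


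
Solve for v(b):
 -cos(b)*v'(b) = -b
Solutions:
 v(b) = C1 + Integral(b/cos(b), b)


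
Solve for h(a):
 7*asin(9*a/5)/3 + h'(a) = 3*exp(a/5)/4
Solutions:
 h(a) = C1 - 7*a*asin(9*a/5)/3 - 7*sqrt(25 - 81*a^2)/27 + 15*exp(a/5)/4


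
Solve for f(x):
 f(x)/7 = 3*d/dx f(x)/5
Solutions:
 f(x) = C1*exp(5*x/21)


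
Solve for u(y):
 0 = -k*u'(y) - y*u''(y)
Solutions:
 u(y) = C1 + y^(1 - re(k))*(C2*sin(log(y)*Abs(im(k))) + C3*cos(log(y)*im(k)))


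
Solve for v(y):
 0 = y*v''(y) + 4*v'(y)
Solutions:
 v(y) = C1 + C2/y^3


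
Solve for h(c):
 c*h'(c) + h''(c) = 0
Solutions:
 h(c) = C1 + C2*erf(sqrt(2)*c/2)


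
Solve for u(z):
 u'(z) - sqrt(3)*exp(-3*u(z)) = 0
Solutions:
 u(z) = log(C1 + 3*sqrt(3)*z)/3
 u(z) = log((-3^(1/3) - 3^(5/6)*I)*(C1 + sqrt(3)*z)^(1/3)/2)
 u(z) = log((-3^(1/3) + 3^(5/6)*I)*(C1 + sqrt(3)*z)^(1/3)/2)


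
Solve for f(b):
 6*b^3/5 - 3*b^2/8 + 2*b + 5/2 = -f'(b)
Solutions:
 f(b) = C1 - 3*b^4/10 + b^3/8 - b^2 - 5*b/2


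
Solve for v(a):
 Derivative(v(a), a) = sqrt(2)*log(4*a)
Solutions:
 v(a) = C1 + sqrt(2)*a*log(a) - sqrt(2)*a + 2*sqrt(2)*a*log(2)


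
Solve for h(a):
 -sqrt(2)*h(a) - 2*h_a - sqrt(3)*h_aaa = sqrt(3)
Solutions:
 h(a) = C1*exp(-2^(1/6)*a*(-2^(2/3)*3^(1/6)*(9 + sqrt(16*sqrt(3) + 81))^(1/3) + 4*3^(1/3)/(9 + sqrt(16*sqrt(3) + 81))^(1/3))/12)*sin(2^(1/6)*a*(4*3^(5/6)/(9 + sqrt(16*sqrt(3) + 81))^(1/3) + 6^(2/3)*(9 + sqrt(16*sqrt(3) + 81))^(1/3))/12) + C2*exp(-2^(1/6)*a*(-2^(2/3)*3^(1/6)*(9 + sqrt(16*sqrt(3) + 81))^(1/3) + 4*3^(1/3)/(9 + sqrt(16*sqrt(3) + 81))^(1/3))/12)*cos(2^(1/6)*a*(4*3^(5/6)/(9 + sqrt(16*sqrt(3) + 81))^(1/3) + 6^(2/3)*(9 + sqrt(16*sqrt(3) + 81))^(1/3))/12) + C3*exp(2^(1/6)*a*(-2^(2/3)*3^(1/6)*(9 + sqrt(16*sqrt(3) + 81))^(1/3) + 4*3^(1/3)/(9 + sqrt(16*sqrt(3) + 81))^(1/3))/6) - sqrt(6)/2


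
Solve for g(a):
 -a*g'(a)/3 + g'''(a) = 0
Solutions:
 g(a) = C1 + Integral(C2*airyai(3^(2/3)*a/3) + C3*airybi(3^(2/3)*a/3), a)


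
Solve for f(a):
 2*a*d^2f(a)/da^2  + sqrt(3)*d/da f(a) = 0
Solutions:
 f(a) = C1 + C2*a^(1 - sqrt(3)/2)


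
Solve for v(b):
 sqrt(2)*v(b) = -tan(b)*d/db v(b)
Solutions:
 v(b) = C1/sin(b)^(sqrt(2))


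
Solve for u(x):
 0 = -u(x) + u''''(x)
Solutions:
 u(x) = C1*exp(-x) + C2*exp(x) + C3*sin(x) + C4*cos(x)


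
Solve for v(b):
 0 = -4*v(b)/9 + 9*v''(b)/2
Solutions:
 v(b) = C1*exp(-2*sqrt(2)*b/9) + C2*exp(2*sqrt(2)*b/9)


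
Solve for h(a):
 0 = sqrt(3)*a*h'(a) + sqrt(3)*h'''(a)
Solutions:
 h(a) = C1 + Integral(C2*airyai(-a) + C3*airybi(-a), a)


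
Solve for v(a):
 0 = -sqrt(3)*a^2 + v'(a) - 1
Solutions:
 v(a) = C1 + sqrt(3)*a^3/3 + a


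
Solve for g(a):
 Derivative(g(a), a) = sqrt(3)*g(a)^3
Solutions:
 g(a) = -sqrt(2)*sqrt(-1/(C1 + sqrt(3)*a))/2
 g(a) = sqrt(2)*sqrt(-1/(C1 + sqrt(3)*a))/2


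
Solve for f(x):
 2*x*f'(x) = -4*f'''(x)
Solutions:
 f(x) = C1 + Integral(C2*airyai(-2^(2/3)*x/2) + C3*airybi(-2^(2/3)*x/2), x)


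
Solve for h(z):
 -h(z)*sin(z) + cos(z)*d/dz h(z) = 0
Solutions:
 h(z) = C1/cos(z)


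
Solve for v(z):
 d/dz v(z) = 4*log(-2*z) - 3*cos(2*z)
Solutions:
 v(z) = C1 + 4*z*log(-z) - 4*z + 4*z*log(2) - 3*sin(2*z)/2


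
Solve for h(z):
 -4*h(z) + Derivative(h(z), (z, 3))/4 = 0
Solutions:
 h(z) = C3*exp(2*2^(1/3)*z) + (C1*sin(2^(1/3)*sqrt(3)*z) + C2*cos(2^(1/3)*sqrt(3)*z))*exp(-2^(1/3)*z)


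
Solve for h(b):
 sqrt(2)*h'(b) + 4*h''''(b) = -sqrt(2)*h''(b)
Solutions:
 h(b) = C1 + C2*exp(-3^(1/3)*b*(-(9*sqrt(2) + sqrt(6)*sqrt(sqrt(2) + 27))^(1/3) + sqrt(2)*3^(1/3)/(9*sqrt(2) + sqrt(6)*sqrt(sqrt(2) + 27))^(1/3))/12)*sin(3^(1/6)*b*(3*sqrt(2)/(9*sqrt(2) + sqrt(6)*sqrt(sqrt(2) + 27))^(1/3) + 3^(2/3)*(9*sqrt(2) + sqrt(6)*sqrt(sqrt(2) + 27))^(1/3))/12) + C3*exp(-3^(1/3)*b*(-(9*sqrt(2) + sqrt(6)*sqrt(sqrt(2) + 27))^(1/3) + sqrt(2)*3^(1/3)/(9*sqrt(2) + sqrt(6)*sqrt(sqrt(2) + 27))^(1/3))/12)*cos(3^(1/6)*b*(3*sqrt(2)/(9*sqrt(2) + sqrt(6)*sqrt(sqrt(2) + 27))^(1/3) + 3^(2/3)*(9*sqrt(2) + sqrt(6)*sqrt(sqrt(2) + 27))^(1/3))/12) + C4*exp(3^(1/3)*b*(-(9*sqrt(2) + sqrt(6)*sqrt(sqrt(2) + 27))^(1/3) + sqrt(2)*3^(1/3)/(9*sqrt(2) + sqrt(6)*sqrt(sqrt(2) + 27))^(1/3))/6)


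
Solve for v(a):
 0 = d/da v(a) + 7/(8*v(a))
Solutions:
 v(a) = -sqrt(C1 - 7*a)/2
 v(a) = sqrt(C1 - 7*a)/2


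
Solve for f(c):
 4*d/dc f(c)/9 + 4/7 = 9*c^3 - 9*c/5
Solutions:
 f(c) = C1 + 81*c^4/16 - 81*c^2/40 - 9*c/7


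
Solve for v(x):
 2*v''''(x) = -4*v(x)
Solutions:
 v(x) = (C1*sin(2^(3/4)*x/2) + C2*cos(2^(3/4)*x/2))*exp(-2^(3/4)*x/2) + (C3*sin(2^(3/4)*x/2) + C4*cos(2^(3/4)*x/2))*exp(2^(3/4)*x/2)


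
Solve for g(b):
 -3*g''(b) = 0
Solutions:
 g(b) = C1 + C2*b


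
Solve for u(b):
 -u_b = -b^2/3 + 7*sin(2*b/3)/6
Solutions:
 u(b) = C1 + b^3/9 + 7*cos(2*b/3)/4


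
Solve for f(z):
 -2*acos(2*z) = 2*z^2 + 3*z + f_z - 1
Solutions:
 f(z) = C1 - 2*z^3/3 - 3*z^2/2 - 2*z*acos(2*z) + z + sqrt(1 - 4*z^2)


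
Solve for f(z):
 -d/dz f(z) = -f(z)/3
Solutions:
 f(z) = C1*exp(z/3)


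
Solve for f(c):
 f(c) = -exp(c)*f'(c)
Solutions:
 f(c) = C1*exp(exp(-c))


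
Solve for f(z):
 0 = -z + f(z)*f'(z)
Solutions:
 f(z) = -sqrt(C1 + z^2)
 f(z) = sqrt(C1 + z^2)


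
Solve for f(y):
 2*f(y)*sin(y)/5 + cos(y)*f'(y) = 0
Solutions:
 f(y) = C1*cos(y)^(2/5)


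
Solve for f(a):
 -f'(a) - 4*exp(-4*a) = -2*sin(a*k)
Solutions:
 f(a) = C1 + exp(-4*a) - 2*cos(a*k)/k


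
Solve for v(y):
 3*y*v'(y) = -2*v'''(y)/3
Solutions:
 v(y) = C1 + Integral(C2*airyai(-6^(2/3)*y/2) + C3*airybi(-6^(2/3)*y/2), y)


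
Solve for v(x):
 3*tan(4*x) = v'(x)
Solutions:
 v(x) = C1 - 3*log(cos(4*x))/4


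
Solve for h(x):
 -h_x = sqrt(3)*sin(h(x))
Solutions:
 h(x) = -acos((-C1 - exp(2*sqrt(3)*x))/(C1 - exp(2*sqrt(3)*x))) + 2*pi
 h(x) = acos((-C1 - exp(2*sqrt(3)*x))/(C1 - exp(2*sqrt(3)*x)))


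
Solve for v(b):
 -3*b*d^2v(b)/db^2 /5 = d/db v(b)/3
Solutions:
 v(b) = C1 + C2*b^(4/9)


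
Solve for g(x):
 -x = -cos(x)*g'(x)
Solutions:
 g(x) = C1 + Integral(x/cos(x), x)


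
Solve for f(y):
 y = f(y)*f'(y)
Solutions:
 f(y) = -sqrt(C1 + y^2)
 f(y) = sqrt(C1 + y^2)


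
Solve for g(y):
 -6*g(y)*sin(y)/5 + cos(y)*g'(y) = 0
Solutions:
 g(y) = C1/cos(y)^(6/5)


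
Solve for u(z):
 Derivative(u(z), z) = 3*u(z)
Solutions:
 u(z) = C1*exp(3*z)


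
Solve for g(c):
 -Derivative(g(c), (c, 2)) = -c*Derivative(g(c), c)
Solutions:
 g(c) = C1 + C2*erfi(sqrt(2)*c/2)


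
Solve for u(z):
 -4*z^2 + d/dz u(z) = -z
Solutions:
 u(z) = C1 + 4*z^3/3 - z^2/2


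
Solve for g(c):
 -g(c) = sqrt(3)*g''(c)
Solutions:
 g(c) = C1*sin(3^(3/4)*c/3) + C2*cos(3^(3/4)*c/3)


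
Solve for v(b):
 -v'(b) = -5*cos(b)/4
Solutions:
 v(b) = C1 + 5*sin(b)/4


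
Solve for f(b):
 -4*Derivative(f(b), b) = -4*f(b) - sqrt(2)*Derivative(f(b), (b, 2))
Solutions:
 f(b) = (C1*sin(sqrt(2)*b*sqrt(-1 + sqrt(2))) + C2*cos(sqrt(2)*b*sqrt(-1 + sqrt(2))))*exp(sqrt(2)*b)


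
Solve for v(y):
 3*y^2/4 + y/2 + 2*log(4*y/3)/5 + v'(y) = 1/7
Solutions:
 v(y) = C1 - y^3/4 - y^2/4 - 2*y*log(y)/5 - 4*y*log(2)/5 + 2*y*log(3)/5 + 19*y/35


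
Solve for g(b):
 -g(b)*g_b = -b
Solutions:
 g(b) = -sqrt(C1 + b^2)
 g(b) = sqrt(C1 + b^2)


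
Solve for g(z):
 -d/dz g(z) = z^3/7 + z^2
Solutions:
 g(z) = C1 - z^4/28 - z^3/3


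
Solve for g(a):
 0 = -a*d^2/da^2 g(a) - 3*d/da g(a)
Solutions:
 g(a) = C1 + C2/a^2


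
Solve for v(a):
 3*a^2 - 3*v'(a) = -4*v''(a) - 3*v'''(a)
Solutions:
 v(a) = C1 + C2*exp(a*(-2 + sqrt(13))/3) + C3*exp(-a*(2 + sqrt(13))/3) + a^3/3 + 4*a^2/3 + 50*a/9


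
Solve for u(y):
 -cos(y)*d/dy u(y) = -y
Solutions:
 u(y) = C1 + Integral(y/cos(y), y)


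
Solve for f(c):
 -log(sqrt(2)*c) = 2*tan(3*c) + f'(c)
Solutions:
 f(c) = C1 - c*log(c) - c*log(2)/2 + c + 2*log(cos(3*c))/3


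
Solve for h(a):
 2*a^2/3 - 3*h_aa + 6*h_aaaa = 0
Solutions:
 h(a) = C1 + C2*a + C3*exp(-sqrt(2)*a/2) + C4*exp(sqrt(2)*a/2) + a^4/54 + 4*a^2/9


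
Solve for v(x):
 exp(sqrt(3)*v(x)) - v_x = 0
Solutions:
 v(x) = sqrt(3)*(2*log(-1/(C1 + x)) - log(3))/6


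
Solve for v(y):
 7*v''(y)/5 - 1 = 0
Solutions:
 v(y) = C1 + C2*y + 5*y^2/14


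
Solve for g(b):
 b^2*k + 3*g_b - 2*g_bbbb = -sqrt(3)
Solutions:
 g(b) = C1 + C4*exp(2^(2/3)*3^(1/3)*b/2) - b^3*k/9 - sqrt(3)*b/3 + (C2*sin(2^(2/3)*3^(5/6)*b/4) + C3*cos(2^(2/3)*3^(5/6)*b/4))*exp(-2^(2/3)*3^(1/3)*b/4)


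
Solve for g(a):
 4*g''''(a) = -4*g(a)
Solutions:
 g(a) = (C1*sin(sqrt(2)*a/2) + C2*cos(sqrt(2)*a/2))*exp(-sqrt(2)*a/2) + (C3*sin(sqrt(2)*a/2) + C4*cos(sqrt(2)*a/2))*exp(sqrt(2)*a/2)


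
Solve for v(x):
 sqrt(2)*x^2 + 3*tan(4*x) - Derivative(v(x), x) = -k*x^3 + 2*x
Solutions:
 v(x) = C1 + k*x^4/4 + sqrt(2)*x^3/3 - x^2 - 3*log(cos(4*x))/4


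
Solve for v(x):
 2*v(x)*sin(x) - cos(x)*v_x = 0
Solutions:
 v(x) = C1/cos(x)^2


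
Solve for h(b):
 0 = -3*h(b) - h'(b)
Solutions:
 h(b) = C1*exp(-3*b)


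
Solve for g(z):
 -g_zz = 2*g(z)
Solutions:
 g(z) = C1*sin(sqrt(2)*z) + C2*cos(sqrt(2)*z)


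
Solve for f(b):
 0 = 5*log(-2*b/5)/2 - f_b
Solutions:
 f(b) = C1 + 5*b*log(-b)/2 + 5*b*(-log(5) - 1 + log(2))/2


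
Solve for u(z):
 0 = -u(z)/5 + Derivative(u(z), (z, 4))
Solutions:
 u(z) = C1*exp(-5^(3/4)*z/5) + C2*exp(5^(3/4)*z/5) + C3*sin(5^(3/4)*z/5) + C4*cos(5^(3/4)*z/5)


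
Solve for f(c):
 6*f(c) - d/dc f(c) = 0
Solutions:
 f(c) = C1*exp(6*c)


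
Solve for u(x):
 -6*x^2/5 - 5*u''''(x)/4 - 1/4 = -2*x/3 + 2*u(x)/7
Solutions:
 u(x) = -21*x^2/5 + 7*x/3 + (C1*sin(2^(1/4)*35^(3/4)*x/35) + C2*cos(2^(1/4)*35^(3/4)*x/35))*exp(-2^(1/4)*35^(3/4)*x/35) + (C3*sin(2^(1/4)*35^(3/4)*x/35) + C4*cos(2^(1/4)*35^(3/4)*x/35))*exp(2^(1/4)*35^(3/4)*x/35) - 7/8


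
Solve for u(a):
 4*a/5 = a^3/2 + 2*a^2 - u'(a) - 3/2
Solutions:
 u(a) = C1 + a^4/8 + 2*a^3/3 - 2*a^2/5 - 3*a/2


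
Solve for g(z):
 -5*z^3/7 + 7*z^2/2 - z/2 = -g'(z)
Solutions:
 g(z) = C1 + 5*z^4/28 - 7*z^3/6 + z^2/4


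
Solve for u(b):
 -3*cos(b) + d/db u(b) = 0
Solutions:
 u(b) = C1 + 3*sin(b)


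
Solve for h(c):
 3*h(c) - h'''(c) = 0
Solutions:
 h(c) = C3*exp(3^(1/3)*c) + (C1*sin(3^(5/6)*c/2) + C2*cos(3^(5/6)*c/2))*exp(-3^(1/3)*c/2)


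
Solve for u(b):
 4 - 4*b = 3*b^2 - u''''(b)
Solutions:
 u(b) = C1 + C2*b + C3*b^2 + C4*b^3 + b^6/120 + b^5/30 - b^4/6


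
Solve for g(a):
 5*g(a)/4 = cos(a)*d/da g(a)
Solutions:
 g(a) = C1*(sin(a) + 1)^(5/8)/(sin(a) - 1)^(5/8)


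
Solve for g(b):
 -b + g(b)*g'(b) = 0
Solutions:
 g(b) = -sqrt(C1 + b^2)
 g(b) = sqrt(C1 + b^2)


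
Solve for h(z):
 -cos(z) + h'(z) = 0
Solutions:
 h(z) = C1 + sin(z)


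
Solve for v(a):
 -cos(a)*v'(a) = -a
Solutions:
 v(a) = C1 + Integral(a/cos(a), a)


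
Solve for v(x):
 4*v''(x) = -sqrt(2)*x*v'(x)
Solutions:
 v(x) = C1 + C2*erf(2^(3/4)*x/4)


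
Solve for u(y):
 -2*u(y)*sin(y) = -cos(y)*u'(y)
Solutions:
 u(y) = C1/cos(y)^2


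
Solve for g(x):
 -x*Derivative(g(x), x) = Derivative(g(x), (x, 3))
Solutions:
 g(x) = C1 + Integral(C2*airyai(-x) + C3*airybi(-x), x)


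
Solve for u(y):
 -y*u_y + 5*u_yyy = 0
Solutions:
 u(y) = C1 + Integral(C2*airyai(5^(2/3)*y/5) + C3*airybi(5^(2/3)*y/5), y)


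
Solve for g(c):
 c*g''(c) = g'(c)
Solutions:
 g(c) = C1 + C2*c^2


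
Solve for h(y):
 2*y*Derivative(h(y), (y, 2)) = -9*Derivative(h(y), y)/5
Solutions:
 h(y) = C1 + C2*y^(1/10)


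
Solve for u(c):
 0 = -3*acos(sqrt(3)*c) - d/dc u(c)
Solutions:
 u(c) = C1 - 3*c*acos(sqrt(3)*c) + sqrt(3)*sqrt(1 - 3*c^2)


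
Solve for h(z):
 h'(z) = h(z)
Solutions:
 h(z) = C1*exp(z)


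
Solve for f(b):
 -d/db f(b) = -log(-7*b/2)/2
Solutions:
 f(b) = C1 + b*log(-b)/2 + b*(-1 - log(2) + log(7))/2


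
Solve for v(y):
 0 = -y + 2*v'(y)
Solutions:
 v(y) = C1 + y^2/4


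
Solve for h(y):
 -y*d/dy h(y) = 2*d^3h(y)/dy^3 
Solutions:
 h(y) = C1 + Integral(C2*airyai(-2^(2/3)*y/2) + C3*airybi(-2^(2/3)*y/2), y)


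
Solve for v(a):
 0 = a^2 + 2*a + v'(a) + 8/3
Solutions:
 v(a) = C1 - a^3/3 - a^2 - 8*a/3


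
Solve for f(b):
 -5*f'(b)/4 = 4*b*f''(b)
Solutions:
 f(b) = C1 + C2*b^(11/16)


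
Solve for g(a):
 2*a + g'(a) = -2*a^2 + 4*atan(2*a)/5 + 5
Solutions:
 g(a) = C1 - 2*a^3/3 - a^2 + 4*a*atan(2*a)/5 + 5*a - log(4*a^2 + 1)/5


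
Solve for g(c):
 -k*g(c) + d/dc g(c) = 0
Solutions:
 g(c) = C1*exp(c*k)


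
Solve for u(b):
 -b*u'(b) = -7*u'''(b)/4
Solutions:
 u(b) = C1 + Integral(C2*airyai(14^(2/3)*b/7) + C3*airybi(14^(2/3)*b/7), b)


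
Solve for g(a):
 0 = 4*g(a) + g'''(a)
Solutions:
 g(a) = C3*exp(-2^(2/3)*a) + (C1*sin(2^(2/3)*sqrt(3)*a/2) + C2*cos(2^(2/3)*sqrt(3)*a/2))*exp(2^(2/3)*a/2)


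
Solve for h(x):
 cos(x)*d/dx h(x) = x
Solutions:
 h(x) = C1 + Integral(x/cos(x), x)


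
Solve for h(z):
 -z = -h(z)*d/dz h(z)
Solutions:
 h(z) = -sqrt(C1 + z^2)
 h(z) = sqrt(C1 + z^2)


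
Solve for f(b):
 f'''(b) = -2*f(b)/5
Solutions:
 f(b) = C3*exp(-2^(1/3)*5^(2/3)*b/5) + (C1*sin(2^(1/3)*sqrt(3)*5^(2/3)*b/10) + C2*cos(2^(1/3)*sqrt(3)*5^(2/3)*b/10))*exp(2^(1/3)*5^(2/3)*b/10)


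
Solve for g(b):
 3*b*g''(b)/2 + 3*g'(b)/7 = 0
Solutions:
 g(b) = C1 + C2*b^(5/7)


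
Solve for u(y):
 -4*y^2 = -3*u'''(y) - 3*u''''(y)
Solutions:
 u(y) = C1 + C2*y + C3*y^2 + C4*exp(-y) + y^5/45 - y^4/9 + 4*y^3/9


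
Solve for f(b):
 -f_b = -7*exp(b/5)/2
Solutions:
 f(b) = C1 + 35*exp(b/5)/2


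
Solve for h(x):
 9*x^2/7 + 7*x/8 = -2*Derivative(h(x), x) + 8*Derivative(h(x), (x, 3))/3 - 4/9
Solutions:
 h(x) = C1 + C2*exp(-sqrt(3)*x/2) + C3*exp(sqrt(3)*x/2) - 3*x^3/14 - 7*x^2/32 - 122*x/63


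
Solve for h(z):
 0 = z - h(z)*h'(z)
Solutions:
 h(z) = -sqrt(C1 + z^2)
 h(z) = sqrt(C1 + z^2)


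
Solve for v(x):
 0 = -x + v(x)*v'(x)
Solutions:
 v(x) = -sqrt(C1 + x^2)
 v(x) = sqrt(C1 + x^2)


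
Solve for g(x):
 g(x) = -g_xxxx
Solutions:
 g(x) = (C1*sin(sqrt(2)*x/2) + C2*cos(sqrt(2)*x/2))*exp(-sqrt(2)*x/2) + (C3*sin(sqrt(2)*x/2) + C4*cos(sqrt(2)*x/2))*exp(sqrt(2)*x/2)


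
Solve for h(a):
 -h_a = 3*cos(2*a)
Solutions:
 h(a) = C1 - 3*sin(2*a)/2


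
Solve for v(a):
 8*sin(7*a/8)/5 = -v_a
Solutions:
 v(a) = C1 + 64*cos(7*a/8)/35


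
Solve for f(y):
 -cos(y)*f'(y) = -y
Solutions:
 f(y) = C1 + Integral(y/cos(y), y)


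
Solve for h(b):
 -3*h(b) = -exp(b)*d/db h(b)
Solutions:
 h(b) = C1*exp(-3*exp(-b))


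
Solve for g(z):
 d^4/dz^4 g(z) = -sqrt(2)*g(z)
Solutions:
 g(z) = (C1*sin(2^(5/8)*z/2) + C2*cos(2^(5/8)*z/2))*exp(-2^(5/8)*z/2) + (C3*sin(2^(5/8)*z/2) + C4*cos(2^(5/8)*z/2))*exp(2^(5/8)*z/2)


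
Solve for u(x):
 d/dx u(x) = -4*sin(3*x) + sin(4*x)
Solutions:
 u(x) = C1 + 4*cos(3*x)/3 - cos(4*x)/4


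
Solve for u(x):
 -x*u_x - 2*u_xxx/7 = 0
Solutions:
 u(x) = C1 + Integral(C2*airyai(-2^(2/3)*7^(1/3)*x/2) + C3*airybi(-2^(2/3)*7^(1/3)*x/2), x)


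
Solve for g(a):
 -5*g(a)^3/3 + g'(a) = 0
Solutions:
 g(a) = -sqrt(6)*sqrt(-1/(C1 + 5*a))/2
 g(a) = sqrt(6)*sqrt(-1/(C1 + 5*a))/2


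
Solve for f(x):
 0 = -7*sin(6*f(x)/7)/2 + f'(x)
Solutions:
 -7*x/2 + 7*log(cos(6*f(x)/7) - 1)/12 - 7*log(cos(6*f(x)/7) + 1)/12 = C1


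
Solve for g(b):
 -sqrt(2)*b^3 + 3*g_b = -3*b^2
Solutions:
 g(b) = C1 + sqrt(2)*b^4/12 - b^3/3


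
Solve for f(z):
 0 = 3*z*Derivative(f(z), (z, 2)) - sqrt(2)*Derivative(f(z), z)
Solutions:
 f(z) = C1 + C2*z^(sqrt(2)/3 + 1)


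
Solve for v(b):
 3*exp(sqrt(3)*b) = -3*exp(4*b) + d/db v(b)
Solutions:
 v(b) = C1 + 3*exp(4*b)/4 + sqrt(3)*exp(sqrt(3)*b)


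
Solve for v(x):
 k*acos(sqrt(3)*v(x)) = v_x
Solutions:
 Integral(1/acos(sqrt(3)*_y), (_y, v(x))) = C1 + k*x


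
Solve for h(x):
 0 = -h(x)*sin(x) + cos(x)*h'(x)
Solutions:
 h(x) = C1/cos(x)


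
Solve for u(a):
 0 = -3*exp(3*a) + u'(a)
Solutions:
 u(a) = C1 + exp(3*a)


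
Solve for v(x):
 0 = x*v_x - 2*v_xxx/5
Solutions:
 v(x) = C1 + Integral(C2*airyai(2^(2/3)*5^(1/3)*x/2) + C3*airybi(2^(2/3)*5^(1/3)*x/2), x)


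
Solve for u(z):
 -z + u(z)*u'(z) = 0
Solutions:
 u(z) = -sqrt(C1 + z^2)
 u(z) = sqrt(C1 + z^2)


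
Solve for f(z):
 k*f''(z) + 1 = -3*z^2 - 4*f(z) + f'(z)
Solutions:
 f(z) = C1*exp(z*(1 - sqrt(1 - 16*k))/(2*k)) + C2*exp(z*(sqrt(1 - 16*k) + 1)/(2*k)) + 3*k/8 - 3*z^2/4 - 3*z/8 - 11/32


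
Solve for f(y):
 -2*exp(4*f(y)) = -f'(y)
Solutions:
 f(y) = log(-(-1/(C1 + 8*y))^(1/4))
 f(y) = log(-1/(C1 + 8*y))/4
 f(y) = log(-I*(-1/(C1 + 8*y))^(1/4))
 f(y) = log(I*(-1/(C1 + 8*y))^(1/4))


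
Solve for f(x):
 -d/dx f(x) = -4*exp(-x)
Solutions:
 f(x) = C1 - 4*exp(-x)


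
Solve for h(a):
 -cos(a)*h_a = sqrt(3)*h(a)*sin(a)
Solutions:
 h(a) = C1*cos(a)^(sqrt(3))


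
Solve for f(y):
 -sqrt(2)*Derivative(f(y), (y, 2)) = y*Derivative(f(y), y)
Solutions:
 f(y) = C1 + C2*erf(2^(1/4)*y/2)


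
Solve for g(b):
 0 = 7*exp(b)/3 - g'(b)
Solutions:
 g(b) = C1 + 7*exp(b)/3


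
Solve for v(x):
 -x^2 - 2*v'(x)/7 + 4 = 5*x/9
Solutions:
 v(x) = C1 - 7*x^3/6 - 35*x^2/36 + 14*x


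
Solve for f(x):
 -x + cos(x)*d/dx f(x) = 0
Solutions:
 f(x) = C1 + Integral(x/cos(x), x)


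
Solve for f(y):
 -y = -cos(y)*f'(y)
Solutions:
 f(y) = C1 + Integral(y/cos(y), y)


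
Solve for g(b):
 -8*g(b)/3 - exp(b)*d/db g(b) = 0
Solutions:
 g(b) = C1*exp(8*exp(-b)/3)


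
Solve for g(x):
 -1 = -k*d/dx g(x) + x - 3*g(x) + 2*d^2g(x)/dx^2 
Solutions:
 g(x) = C1*exp(x*(k - sqrt(k^2 + 24))/4) + C2*exp(x*(k + sqrt(k^2 + 24))/4) - k/9 + x/3 + 1/3


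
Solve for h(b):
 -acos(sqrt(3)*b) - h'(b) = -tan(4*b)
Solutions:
 h(b) = C1 - b*acos(sqrt(3)*b) + sqrt(3)*sqrt(1 - 3*b^2)/3 - log(cos(4*b))/4


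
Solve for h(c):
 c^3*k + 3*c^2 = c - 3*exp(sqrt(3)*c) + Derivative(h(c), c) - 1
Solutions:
 h(c) = C1 + c^4*k/4 + c^3 - c^2/2 + c + sqrt(3)*exp(sqrt(3)*c)


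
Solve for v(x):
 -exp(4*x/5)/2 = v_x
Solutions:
 v(x) = C1 - 5*exp(4*x/5)/8


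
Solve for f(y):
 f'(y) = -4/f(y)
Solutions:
 f(y) = -sqrt(C1 - 8*y)
 f(y) = sqrt(C1 - 8*y)


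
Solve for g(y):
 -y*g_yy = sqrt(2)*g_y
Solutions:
 g(y) = C1 + C2*y^(1 - sqrt(2))


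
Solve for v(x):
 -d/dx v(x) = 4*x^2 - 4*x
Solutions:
 v(x) = C1 - 4*x^3/3 + 2*x^2


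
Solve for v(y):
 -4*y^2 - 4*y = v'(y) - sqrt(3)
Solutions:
 v(y) = C1 - 4*y^3/3 - 2*y^2 + sqrt(3)*y


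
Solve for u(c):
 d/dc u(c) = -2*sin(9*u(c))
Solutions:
 u(c) = -acos((-C1 - exp(36*c))/(C1 - exp(36*c)))/9 + 2*pi/9
 u(c) = acos((-C1 - exp(36*c))/(C1 - exp(36*c)))/9


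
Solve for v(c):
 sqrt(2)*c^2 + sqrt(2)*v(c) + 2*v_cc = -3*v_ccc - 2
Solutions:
 v(c) = C1*exp(c*(-8 + 8*2^(1/3)/(16 + 243*sqrt(2) + sqrt(-256 + (16 + 243*sqrt(2))^2))^(1/3) + 2^(2/3)*(16 + 243*sqrt(2) + sqrt(-256 + (16 + 243*sqrt(2))^2))^(1/3))/36)*sin(2^(1/3)*sqrt(3)*c*(-2^(1/3)*(16 + 243*sqrt(2) + 27*sqrt(-256/729 + (16/27 + 9*sqrt(2))^2))^(1/3) + 8/(16 + 243*sqrt(2) + 27*sqrt(-256/729 + (16/27 + 9*sqrt(2))^2))^(1/3))/36) + C2*exp(c*(-8 + 8*2^(1/3)/(16 + 243*sqrt(2) + sqrt(-256 + (16 + 243*sqrt(2))^2))^(1/3) + 2^(2/3)*(16 + 243*sqrt(2) + sqrt(-256 + (16 + 243*sqrt(2))^2))^(1/3))/36)*cos(2^(1/3)*sqrt(3)*c*(-2^(1/3)*(16 + 243*sqrt(2) + 27*sqrt(-256/729 + (16/27 + 9*sqrt(2))^2))^(1/3) + 8/(16 + 243*sqrt(2) + 27*sqrt(-256/729 + (16/27 + 9*sqrt(2))^2))^(1/3))/36) + C3*exp(-c*(8*2^(1/3)/(16 + 243*sqrt(2) + sqrt(-256 + (16 + 243*sqrt(2))^2))^(1/3) + 4 + 2^(2/3)*(16 + 243*sqrt(2) + sqrt(-256 + (16 + 243*sqrt(2))^2))^(1/3))/18) - c^2 + sqrt(2)


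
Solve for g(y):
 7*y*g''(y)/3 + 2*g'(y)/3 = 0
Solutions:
 g(y) = C1 + C2*y^(5/7)


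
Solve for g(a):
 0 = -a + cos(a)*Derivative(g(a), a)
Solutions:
 g(a) = C1 + Integral(a/cos(a), a)


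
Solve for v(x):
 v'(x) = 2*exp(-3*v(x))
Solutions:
 v(x) = log(C1 + 6*x)/3
 v(x) = log((-3^(1/3) - 3^(5/6)*I)*(C1 + 2*x)^(1/3)/2)
 v(x) = log((-3^(1/3) + 3^(5/6)*I)*(C1 + 2*x)^(1/3)/2)


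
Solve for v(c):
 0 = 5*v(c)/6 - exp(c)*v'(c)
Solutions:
 v(c) = C1*exp(-5*exp(-c)/6)


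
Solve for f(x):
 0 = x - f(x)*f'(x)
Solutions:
 f(x) = -sqrt(C1 + x^2)
 f(x) = sqrt(C1 + x^2)


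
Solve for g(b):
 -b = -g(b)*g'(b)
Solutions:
 g(b) = -sqrt(C1 + b^2)
 g(b) = sqrt(C1 + b^2)


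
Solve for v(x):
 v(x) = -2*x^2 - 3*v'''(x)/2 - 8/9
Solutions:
 v(x) = C3*exp(-2^(1/3)*3^(2/3)*x/3) - 2*x^2 + (C1*sin(2^(1/3)*3^(1/6)*x/2) + C2*cos(2^(1/3)*3^(1/6)*x/2))*exp(2^(1/3)*3^(2/3)*x/6) - 8/9


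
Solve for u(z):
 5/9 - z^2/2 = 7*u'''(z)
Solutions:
 u(z) = C1 + C2*z + C3*z^2 - z^5/840 + 5*z^3/378


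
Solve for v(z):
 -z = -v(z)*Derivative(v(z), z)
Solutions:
 v(z) = -sqrt(C1 + z^2)
 v(z) = sqrt(C1 + z^2)


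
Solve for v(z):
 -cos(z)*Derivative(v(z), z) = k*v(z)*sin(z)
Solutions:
 v(z) = C1*exp(k*log(cos(z)))


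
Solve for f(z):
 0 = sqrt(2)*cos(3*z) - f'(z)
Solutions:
 f(z) = C1 + sqrt(2)*sin(3*z)/3


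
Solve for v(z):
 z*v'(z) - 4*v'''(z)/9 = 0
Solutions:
 v(z) = C1 + Integral(C2*airyai(2^(1/3)*3^(2/3)*z/2) + C3*airybi(2^(1/3)*3^(2/3)*z/2), z)


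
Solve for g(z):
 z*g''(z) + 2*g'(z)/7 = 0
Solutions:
 g(z) = C1 + C2*z^(5/7)


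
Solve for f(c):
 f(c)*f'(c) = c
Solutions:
 f(c) = -sqrt(C1 + c^2)
 f(c) = sqrt(C1 + c^2)


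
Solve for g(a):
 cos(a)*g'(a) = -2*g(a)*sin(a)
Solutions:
 g(a) = C1*cos(a)^2


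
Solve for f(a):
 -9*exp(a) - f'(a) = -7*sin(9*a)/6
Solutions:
 f(a) = C1 - 9*exp(a) - 7*cos(9*a)/54


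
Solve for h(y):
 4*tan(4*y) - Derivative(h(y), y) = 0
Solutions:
 h(y) = C1 - log(cos(4*y))


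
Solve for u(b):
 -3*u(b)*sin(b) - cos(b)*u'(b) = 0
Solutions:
 u(b) = C1*cos(b)^3


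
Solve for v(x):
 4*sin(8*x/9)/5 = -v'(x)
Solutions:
 v(x) = C1 + 9*cos(8*x/9)/10


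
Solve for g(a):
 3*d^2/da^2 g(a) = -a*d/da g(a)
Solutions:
 g(a) = C1 + C2*erf(sqrt(6)*a/6)


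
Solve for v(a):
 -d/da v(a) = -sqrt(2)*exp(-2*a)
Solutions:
 v(a) = C1 - sqrt(2)*exp(-2*a)/2


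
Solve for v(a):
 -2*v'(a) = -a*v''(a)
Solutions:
 v(a) = C1 + C2*a^3


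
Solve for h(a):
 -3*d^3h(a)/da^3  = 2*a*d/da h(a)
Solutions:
 h(a) = C1 + Integral(C2*airyai(-2^(1/3)*3^(2/3)*a/3) + C3*airybi(-2^(1/3)*3^(2/3)*a/3), a)


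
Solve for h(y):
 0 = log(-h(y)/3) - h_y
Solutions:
 -Integral(1/(log(-_y) - log(3)), (_y, h(y))) = C1 - y


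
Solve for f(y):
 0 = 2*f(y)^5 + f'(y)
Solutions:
 f(y) = -I*(1/(C1 + 8*y))^(1/4)
 f(y) = I*(1/(C1 + 8*y))^(1/4)
 f(y) = -(1/(C1 + 8*y))^(1/4)
 f(y) = (1/(C1 + 8*y))^(1/4)


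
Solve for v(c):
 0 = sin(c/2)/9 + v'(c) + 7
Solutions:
 v(c) = C1 - 7*c + 2*cos(c/2)/9


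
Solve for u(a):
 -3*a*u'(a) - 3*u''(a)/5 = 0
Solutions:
 u(a) = C1 + C2*erf(sqrt(10)*a/2)


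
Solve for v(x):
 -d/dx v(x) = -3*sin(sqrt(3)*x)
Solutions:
 v(x) = C1 - sqrt(3)*cos(sqrt(3)*x)


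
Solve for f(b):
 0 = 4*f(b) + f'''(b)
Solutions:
 f(b) = C3*exp(-2^(2/3)*b) + (C1*sin(2^(2/3)*sqrt(3)*b/2) + C2*cos(2^(2/3)*sqrt(3)*b/2))*exp(2^(2/3)*b/2)


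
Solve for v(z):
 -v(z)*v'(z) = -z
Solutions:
 v(z) = -sqrt(C1 + z^2)
 v(z) = sqrt(C1 + z^2)


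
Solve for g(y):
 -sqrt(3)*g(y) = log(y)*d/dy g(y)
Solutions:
 g(y) = C1*exp(-sqrt(3)*li(y))


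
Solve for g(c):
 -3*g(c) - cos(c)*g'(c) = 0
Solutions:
 g(c) = C1*(sin(c) - 1)^(3/2)/(sin(c) + 1)^(3/2)


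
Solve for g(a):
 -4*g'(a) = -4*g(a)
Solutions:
 g(a) = C1*exp(a)


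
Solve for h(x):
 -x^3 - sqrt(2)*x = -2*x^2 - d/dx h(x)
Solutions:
 h(x) = C1 + x^4/4 - 2*x^3/3 + sqrt(2)*x^2/2


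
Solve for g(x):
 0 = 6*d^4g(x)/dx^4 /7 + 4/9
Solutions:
 g(x) = C1 + C2*x + C3*x^2 + C4*x^3 - 7*x^4/324


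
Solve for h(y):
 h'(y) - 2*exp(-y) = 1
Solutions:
 h(y) = C1 + y - 2*exp(-y)


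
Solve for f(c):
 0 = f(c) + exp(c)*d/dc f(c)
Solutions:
 f(c) = C1*exp(exp(-c))


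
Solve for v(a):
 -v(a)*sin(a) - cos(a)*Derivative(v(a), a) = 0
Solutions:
 v(a) = C1*cos(a)


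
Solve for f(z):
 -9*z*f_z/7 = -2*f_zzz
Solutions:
 f(z) = C1 + Integral(C2*airyai(42^(2/3)*z/14) + C3*airybi(42^(2/3)*z/14), z)


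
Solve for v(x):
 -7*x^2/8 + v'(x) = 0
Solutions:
 v(x) = C1 + 7*x^3/24


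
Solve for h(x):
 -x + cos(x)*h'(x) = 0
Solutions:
 h(x) = C1 + Integral(x/cos(x), x)


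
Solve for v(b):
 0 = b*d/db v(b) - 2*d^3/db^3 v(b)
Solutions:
 v(b) = C1 + Integral(C2*airyai(2^(2/3)*b/2) + C3*airybi(2^(2/3)*b/2), b)


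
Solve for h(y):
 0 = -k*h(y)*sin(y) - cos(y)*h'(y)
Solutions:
 h(y) = C1*exp(k*log(cos(y)))


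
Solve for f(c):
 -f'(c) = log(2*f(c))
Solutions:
 Integral(1/(log(_y) + log(2)), (_y, f(c))) = C1 - c


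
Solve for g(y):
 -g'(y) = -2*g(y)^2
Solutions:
 g(y) = -1/(C1 + 2*y)


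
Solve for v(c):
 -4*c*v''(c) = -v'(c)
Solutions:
 v(c) = C1 + C2*c^(5/4)


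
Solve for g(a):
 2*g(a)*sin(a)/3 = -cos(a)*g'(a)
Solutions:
 g(a) = C1*cos(a)^(2/3)


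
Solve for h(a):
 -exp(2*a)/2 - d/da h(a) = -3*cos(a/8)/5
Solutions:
 h(a) = C1 - exp(2*a)/4 + 24*sin(a/8)/5


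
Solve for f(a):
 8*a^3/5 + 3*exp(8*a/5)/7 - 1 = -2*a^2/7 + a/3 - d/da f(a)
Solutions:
 f(a) = C1 - 2*a^4/5 - 2*a^3/21 + a^2/6 + a - 15*exp(8*a/5)/56


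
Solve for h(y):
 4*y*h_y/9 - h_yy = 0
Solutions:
 h(y) = C1 + C2*erfi(sqrt(2)*y/3)


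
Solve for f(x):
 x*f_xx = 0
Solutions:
 f(x) = C1 + C2*x


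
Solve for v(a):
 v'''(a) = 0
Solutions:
 v(a) = C1 + C2*a + C3*a^2


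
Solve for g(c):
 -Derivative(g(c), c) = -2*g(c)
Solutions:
 g(c) = C1*exp(2*c)


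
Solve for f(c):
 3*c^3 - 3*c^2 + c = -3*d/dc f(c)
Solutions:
 f(c) = C1 - c^4/4 + c^3/3 - c^2/6


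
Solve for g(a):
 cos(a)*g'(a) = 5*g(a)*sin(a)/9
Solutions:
 g(a) = C1/cos(a)^(5/9)


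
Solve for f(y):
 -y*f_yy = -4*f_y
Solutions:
 f(y) = C1 + C2*y^5


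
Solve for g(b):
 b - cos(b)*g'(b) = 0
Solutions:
 g(b) = C1 + Integral(b/cos(b), b)


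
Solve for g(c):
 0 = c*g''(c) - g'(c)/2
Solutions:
 g(c) = C1 + C2*c^(3/2)


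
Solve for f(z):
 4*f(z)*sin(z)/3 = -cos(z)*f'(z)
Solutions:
 f(z) = C1*cos(z)^(4/3)


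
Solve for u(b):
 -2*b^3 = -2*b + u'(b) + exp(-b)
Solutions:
 u(b) = C1 - b^4/2 + b^2 + exp(-b)


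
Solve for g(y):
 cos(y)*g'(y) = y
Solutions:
 g(y) = C1 + Integral(y/cos(y), y)


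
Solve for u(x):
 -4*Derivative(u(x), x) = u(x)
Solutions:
 u(x) = C1*exp(-x/4)


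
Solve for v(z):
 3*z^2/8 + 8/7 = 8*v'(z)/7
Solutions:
 v(z) = C1 + 7*z^3/64 + z


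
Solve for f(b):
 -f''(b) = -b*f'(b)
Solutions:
 f(b) = C1 + C2*erfi(sqrt(2)*b/2)


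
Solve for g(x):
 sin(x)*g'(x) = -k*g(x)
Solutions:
 g(x) = C1*exp(k*(-log(cos(x) - 1) + log(cos(x) + 1))/2)


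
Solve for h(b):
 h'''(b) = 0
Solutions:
 h(b) = C1 + C2*b + C3*b^2


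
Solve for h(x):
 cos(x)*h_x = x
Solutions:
 h(x) = C1 + Integral(x/cos(x), x)


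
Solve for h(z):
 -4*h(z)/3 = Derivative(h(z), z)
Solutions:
 h(z) = C1*exp(-4*z/3)


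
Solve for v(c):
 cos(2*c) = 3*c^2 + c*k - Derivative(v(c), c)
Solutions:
 v(c) = C1 + c^3 + c^2*k/2 - sin(2*c)/2


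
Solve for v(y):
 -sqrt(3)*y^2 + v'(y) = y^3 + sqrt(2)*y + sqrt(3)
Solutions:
 v(y) = C1 + y^4/4 + sqrt(3)*y^3/3 + sqrt(2)*y^2/2 + sqrt(3)*y


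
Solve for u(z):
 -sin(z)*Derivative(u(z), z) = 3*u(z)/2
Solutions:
 u(z) = C1*(cos(z) + 1)^(3/4)/(cos(z) - 1)^(3/4)


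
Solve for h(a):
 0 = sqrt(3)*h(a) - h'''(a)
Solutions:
 h(a) = C3*exp(3^(1/6)*a) + (C1*sin(3^(2/3)*a/2) + C2*cos(3^(2/3)*a/2))*exp(-3^(1/6)*a/2)


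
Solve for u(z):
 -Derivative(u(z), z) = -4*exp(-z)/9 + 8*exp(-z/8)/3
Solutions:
 u(z) = C1 - 4*exp(-z)/9 + 64*exp(-z/8)/3


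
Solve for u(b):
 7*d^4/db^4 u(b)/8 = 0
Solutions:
 u(b) = C1 + C2*b + C3*b^2 + C4*b^3


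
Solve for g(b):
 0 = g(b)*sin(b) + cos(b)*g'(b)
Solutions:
 g(b) = C1*cos(b)


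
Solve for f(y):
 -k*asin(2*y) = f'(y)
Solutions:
 f(y) = C1 - k*(y*asin(2*y) + sqrt(1 - 4*y^2)/2)


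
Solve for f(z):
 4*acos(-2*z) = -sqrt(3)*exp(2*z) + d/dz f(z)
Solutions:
 f(z) = C1 + 4*z*acos(-2*z) + 2*sqrt(1 - 4*z^2) + sqrt(3)*exp(2*z)/2


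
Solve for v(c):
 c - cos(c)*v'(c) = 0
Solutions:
 v(c) = C1 + Integral(c/cos(c), c)


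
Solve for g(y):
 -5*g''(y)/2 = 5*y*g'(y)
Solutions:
 g(y) = C1 + C2*erf(y)


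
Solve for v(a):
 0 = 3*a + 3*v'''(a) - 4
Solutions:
 v(a) = C1 + C2*a + C3*a^2 - a^4/24 + 2*a^3/9


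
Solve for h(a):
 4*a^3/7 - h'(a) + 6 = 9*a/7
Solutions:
 h(a) = C1 + a^4/7 - 9*a^2/14 + 6*a


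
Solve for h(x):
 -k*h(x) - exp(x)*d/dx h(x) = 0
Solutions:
 h(x) = C1*exp(k*exp(-x))


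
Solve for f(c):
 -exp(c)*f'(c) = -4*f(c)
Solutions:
 f(c) = C1*exp(-4*exp(-c))


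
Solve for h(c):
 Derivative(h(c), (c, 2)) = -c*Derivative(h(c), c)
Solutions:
 h(c) = C1 + C2*erf(sqrt(2)*c/2)


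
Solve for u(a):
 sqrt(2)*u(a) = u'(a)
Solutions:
 u(a) = C1*exp(sqrt(2)*a)


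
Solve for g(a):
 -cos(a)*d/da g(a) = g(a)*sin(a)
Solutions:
 g(a) = C1*cos(a)


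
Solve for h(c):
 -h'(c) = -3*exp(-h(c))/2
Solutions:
 h(c) = log(C1 + 3*c/2)


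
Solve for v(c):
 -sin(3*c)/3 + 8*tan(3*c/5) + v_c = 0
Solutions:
 v(c) = C1 + 40*log(cos(3*c/5))/3 - cos(3*c)/9


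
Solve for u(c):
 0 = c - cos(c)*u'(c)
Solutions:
 u(c) = C1 + Integral(c/cos(c), c)


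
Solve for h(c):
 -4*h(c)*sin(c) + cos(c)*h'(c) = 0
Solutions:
 h(c) = C1/cos(c)^4


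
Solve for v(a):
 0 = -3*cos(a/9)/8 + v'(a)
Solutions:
 v(a) = C1 + 27*sin(a/9)/8


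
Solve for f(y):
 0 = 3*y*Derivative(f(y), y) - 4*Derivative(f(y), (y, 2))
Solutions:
 f(y) = C1 + C2*erfi(sqrt(6)*y/4)


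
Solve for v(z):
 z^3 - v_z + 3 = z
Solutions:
 v(z) = C1 + z^4/4 - z^2/2 + 3*z


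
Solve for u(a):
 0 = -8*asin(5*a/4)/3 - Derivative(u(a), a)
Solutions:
 u(a) = C1 - 8*a*asin(5*a/4)/3 - 8*sqrt(16 - 25*a^2)/15


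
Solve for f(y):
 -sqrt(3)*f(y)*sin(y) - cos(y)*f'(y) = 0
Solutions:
 f(y) = C1*cos(y)^(sqrt(3))


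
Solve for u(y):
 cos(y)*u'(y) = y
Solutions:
 u(y) = C1 + Integral(y/cos(y), y)


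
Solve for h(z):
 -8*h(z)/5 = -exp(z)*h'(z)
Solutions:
 h(z) = C1*exp(-8*exp(-z)/5)


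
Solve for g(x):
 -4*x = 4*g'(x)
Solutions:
 g(x) = C1 - x^2/2


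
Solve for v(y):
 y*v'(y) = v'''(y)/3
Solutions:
 v(y) = C1 + Integral(C2*airyai(3^(1/3)*y) + C3*airybi(3^(1/3)*y), y)


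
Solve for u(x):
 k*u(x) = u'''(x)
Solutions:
 u(x) = C1*exp(k^(1/3)*x) + C2*exp(k^(1/3)*x*(-1 + sqrt(3)*I)/2) + C3*exp(-k^(1/3)*x*(1 + sqrt(3)*I)/2)


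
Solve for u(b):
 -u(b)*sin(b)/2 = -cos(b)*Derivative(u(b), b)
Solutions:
 u(b) = C1/sqrt(cos(b))


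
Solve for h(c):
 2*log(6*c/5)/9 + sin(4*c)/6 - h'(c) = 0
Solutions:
 h(c) = C1 + 2*c*log(c)/9 - 2*c*log(5)/9 - 2*c/9 + 2*c*log(6)/9 - cos(4*c)/24


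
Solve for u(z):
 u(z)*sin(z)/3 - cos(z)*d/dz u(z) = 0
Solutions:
 u(z) = C1/cos(z)^(1/3)


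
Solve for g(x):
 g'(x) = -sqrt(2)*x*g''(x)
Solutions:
 g(x) = C1 + C2*x^(1 - sqrt(2)/2)


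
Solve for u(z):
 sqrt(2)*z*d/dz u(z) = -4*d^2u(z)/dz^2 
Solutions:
 u(z) = C1 + C2*erf(2^(3/4)*z/4)
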